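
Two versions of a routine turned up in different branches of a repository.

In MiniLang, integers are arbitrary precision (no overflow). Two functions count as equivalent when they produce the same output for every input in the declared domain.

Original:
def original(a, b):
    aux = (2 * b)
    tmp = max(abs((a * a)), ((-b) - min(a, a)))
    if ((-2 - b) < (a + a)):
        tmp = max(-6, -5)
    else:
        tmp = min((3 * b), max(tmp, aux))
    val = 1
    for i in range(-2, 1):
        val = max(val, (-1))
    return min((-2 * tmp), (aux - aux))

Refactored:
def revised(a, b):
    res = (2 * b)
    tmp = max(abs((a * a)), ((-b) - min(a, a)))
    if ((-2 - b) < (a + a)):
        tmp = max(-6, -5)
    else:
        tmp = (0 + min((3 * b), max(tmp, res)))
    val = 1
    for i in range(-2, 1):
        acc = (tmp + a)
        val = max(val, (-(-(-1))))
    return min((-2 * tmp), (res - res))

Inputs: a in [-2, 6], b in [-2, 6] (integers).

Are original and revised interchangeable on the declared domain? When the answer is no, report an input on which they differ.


Reading the diff, among the changes: local variable names differ, arithmetic usage differs, constant usage differs, statement counts differ.
Tracing a=0, b=0: original: aux=0, then tmp=0, then ((-2 - b) < (a + a)) is true, then tmp=-5, then val=1, then (i=-2), then val=1, then (i=-1), then val=1, then (i=0), then val=1, then returns 0 | revised: res=0, then tmp=0, then ((-2 - b) < (a + a)) is true, then tmp=-5, then val=1, then (i=-2), then acc=-5, then val=1, then (i=-1), then acc=-5, then val=1, then (i=0), then acc=-5, then val=1, then returns 0 — matching result 0.
An exhaustive pass over the 81 declared inputs shows identical outputs.
verdict: equivalent


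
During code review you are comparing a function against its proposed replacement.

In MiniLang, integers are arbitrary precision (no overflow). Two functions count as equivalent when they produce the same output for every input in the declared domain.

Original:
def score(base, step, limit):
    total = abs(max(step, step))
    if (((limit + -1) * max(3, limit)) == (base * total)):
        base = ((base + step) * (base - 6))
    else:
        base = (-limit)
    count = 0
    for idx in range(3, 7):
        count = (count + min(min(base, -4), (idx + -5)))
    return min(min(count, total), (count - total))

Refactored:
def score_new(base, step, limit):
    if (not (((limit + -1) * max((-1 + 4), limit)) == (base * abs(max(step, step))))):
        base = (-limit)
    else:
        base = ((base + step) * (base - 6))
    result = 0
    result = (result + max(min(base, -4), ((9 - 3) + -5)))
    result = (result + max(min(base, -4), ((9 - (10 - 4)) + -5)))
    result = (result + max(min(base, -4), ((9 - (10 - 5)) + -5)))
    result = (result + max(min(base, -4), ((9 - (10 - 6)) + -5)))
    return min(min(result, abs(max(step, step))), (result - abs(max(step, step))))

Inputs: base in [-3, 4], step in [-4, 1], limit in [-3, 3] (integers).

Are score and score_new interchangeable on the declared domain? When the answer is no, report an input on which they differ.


Not equivalent: base=-3, step=-4, limit=-3 separates them (-20 vs -6).
score: total=4, then (((limit + -1) * max(3, limit)) == (base * total)) is true, then base=63, then count=0, then (idx=3), then count=-4, then (idx=4), then count=-8, then (idx=5), then count=-12, then (idx=6), then count=-16, then returns -20
score_new: (not (((limit + -1) * max((-1 + 4), limit)) == (base * abs(max(step, step))))) is false, then base=63, then result=0, then result=1, then result=-1, then result=-2, then result=-2, then returns -6
verdict: not equivalent; witness: base=-3, step=-4, limit=-3


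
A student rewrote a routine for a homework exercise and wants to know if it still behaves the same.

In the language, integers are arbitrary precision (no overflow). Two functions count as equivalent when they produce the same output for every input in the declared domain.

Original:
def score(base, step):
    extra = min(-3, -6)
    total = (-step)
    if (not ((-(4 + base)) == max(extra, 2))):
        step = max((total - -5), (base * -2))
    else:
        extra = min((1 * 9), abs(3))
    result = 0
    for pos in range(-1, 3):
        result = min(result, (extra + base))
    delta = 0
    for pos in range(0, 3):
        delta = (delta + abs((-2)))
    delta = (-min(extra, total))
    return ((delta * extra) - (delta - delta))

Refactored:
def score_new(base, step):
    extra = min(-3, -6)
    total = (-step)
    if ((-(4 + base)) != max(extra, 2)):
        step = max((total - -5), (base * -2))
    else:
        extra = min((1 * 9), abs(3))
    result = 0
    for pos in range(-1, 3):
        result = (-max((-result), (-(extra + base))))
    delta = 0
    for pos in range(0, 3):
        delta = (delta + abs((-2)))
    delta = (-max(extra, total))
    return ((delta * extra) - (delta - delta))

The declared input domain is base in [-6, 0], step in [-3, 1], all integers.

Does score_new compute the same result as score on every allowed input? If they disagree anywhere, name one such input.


Not equivalent: base=-6, step=-2 separates them (-6 vs -9).
score: extra := -6 | total := 2 | (not ((-(4 + base)) == max(extra, 2))): false | extra := 3 | result := 0 | iter pos=-1: | result := -3 | iter pos=0: | result := -3 | iter pos=1: | result := -3 | iter pos=2: | result := -3 | delta := 0 | iter pos=0: | delta := 2 | iter pos=1: | delta := 4 | iter pos=2: | delta := 6 | delta := -2 | result -6
score_new: extra := -6 | total := 2 | ((-(4 + base)) != max(extra, 2)): false | extra := 3 | result := 0 | iter pos=-1: | result := -3 | iter pos=0: | result := -3 | iter pos=1: | result := -3 | iter pos=2: | result := -3 | delta := 0 | iter pos=0: | delta := 2 | iter pos=1: | delta := 4 | iter pos=2: | delta := 6 | delta := -3 | result -9
verdict: not equivalent; witness: base=-6, step=-2


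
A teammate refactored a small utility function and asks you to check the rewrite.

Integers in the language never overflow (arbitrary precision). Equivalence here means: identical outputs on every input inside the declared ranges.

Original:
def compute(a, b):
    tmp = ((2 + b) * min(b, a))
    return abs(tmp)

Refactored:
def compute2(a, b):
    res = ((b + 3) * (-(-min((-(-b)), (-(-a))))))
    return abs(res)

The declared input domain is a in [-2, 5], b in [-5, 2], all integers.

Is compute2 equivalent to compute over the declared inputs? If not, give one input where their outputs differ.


Consider the input a=-2, b=-5.
compute: tmp becomes 15; next final value 15
compute2: res becomes 10; next final value 10
15 and 10 differ, so these are not the same function on this domain.
verdict: not equivalent; witness: a=-2, b=-5


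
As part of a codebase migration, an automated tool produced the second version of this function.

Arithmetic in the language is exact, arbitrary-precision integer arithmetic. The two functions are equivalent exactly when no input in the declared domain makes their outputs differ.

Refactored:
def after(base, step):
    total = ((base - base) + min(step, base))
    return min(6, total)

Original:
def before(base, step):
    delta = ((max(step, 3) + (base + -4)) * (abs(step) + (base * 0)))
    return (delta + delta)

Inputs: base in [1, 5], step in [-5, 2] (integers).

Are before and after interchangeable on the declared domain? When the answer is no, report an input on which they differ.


Evaluate both at base=1, step=-5.
before: delta becomes 0; next final value 0
after: total becomes -5; next final value -5
0 vs -5 — the two versions disagree here.
verdict: not equivalent; witness: base=1, step=-5


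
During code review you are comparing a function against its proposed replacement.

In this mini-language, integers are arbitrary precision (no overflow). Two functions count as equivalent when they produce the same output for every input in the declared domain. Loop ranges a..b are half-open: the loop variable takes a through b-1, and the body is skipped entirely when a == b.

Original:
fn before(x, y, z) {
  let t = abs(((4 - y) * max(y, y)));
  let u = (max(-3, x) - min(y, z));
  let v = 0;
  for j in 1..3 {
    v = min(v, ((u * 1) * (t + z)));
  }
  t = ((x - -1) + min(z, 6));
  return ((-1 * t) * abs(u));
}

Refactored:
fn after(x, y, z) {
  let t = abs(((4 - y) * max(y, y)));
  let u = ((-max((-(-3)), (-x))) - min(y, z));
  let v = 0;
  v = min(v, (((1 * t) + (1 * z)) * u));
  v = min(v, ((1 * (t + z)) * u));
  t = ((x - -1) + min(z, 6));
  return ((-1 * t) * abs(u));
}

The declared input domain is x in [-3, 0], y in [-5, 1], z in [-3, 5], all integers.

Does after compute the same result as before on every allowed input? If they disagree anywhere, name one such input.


Take x=-2, y=-5, z=-3.
before: t := 45 | u := 3 | v := 0 | iter j=1: | v := 0 | iter j=2: | v := 0 | t := -4 | result 12
after: t := 45 | u := 2 | v := 0 | v := 0 | v := 0 | t := -4 | result 8
12 vs 8 — the two versions disagree here.
verdict: not equivalent; witness: x=-2, y=-5, z=-3


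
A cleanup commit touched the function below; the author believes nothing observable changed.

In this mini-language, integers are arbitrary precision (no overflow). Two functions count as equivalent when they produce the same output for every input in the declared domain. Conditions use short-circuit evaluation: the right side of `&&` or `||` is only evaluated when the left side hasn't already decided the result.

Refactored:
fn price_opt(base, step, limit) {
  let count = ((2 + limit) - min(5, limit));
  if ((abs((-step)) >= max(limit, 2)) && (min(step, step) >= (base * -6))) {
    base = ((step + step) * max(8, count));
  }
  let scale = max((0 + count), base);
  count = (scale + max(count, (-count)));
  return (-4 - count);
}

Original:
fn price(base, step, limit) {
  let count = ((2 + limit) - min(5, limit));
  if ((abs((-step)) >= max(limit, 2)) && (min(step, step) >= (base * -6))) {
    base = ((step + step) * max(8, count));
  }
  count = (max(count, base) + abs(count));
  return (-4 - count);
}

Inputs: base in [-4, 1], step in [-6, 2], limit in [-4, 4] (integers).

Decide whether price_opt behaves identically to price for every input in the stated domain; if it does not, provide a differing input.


Differences: arithmetic usage differs, plus min/max/abs usage differs, plus constant usage differs, plus statement counts differ, plus local variable names differ — yet all 486 inputs agree.
verdict: equivalent


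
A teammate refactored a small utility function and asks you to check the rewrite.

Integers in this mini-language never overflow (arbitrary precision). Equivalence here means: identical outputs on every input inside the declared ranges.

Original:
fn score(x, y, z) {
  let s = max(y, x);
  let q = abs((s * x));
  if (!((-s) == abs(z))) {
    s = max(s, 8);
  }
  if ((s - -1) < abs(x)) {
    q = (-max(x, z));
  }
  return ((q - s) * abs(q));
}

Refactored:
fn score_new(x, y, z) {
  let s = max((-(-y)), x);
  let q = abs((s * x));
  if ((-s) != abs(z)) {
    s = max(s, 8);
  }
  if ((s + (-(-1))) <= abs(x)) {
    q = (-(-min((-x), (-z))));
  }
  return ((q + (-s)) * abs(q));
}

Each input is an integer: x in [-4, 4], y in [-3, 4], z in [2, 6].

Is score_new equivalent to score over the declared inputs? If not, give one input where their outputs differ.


There is a behavioral-looking edit here, yet the outcome never shifts on this domain; all 360 inputs agree.
verdict: equivalent


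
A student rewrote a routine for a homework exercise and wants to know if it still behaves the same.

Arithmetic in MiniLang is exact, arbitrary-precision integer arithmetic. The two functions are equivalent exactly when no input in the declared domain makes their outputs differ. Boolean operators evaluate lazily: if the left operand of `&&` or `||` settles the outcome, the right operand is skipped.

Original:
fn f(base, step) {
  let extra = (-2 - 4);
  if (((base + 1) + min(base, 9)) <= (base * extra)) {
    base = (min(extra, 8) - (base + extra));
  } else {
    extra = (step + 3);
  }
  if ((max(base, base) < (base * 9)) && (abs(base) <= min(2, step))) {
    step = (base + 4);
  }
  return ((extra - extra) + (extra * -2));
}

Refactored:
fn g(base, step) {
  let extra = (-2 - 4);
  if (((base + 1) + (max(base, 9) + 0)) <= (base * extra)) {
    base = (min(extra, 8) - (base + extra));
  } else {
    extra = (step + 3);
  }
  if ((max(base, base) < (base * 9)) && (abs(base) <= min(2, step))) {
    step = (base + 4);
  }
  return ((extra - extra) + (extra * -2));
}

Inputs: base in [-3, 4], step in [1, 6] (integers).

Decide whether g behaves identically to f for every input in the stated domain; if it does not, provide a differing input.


Take base=-1, step=1.
f: extra = -6; (((base + 1) + min(base, 9)) <= (base * extra)) -> true; base = 1; ((max(base, base) < (base * 9)) && (abs(base) <= min(2, step))) -> true; step = 5; return 12
g: extra = -6; (((base + 1) + (max(base, 9) + 0)) <= (base * extra)) -> false; extra = 4; ((max(base, base) < (base * 9)) && (abs(base) <= min(2, step))) -> false; return -8
12 against -8: the behavior changed.
verdict: not equivalent; witness: base=-1, step=1


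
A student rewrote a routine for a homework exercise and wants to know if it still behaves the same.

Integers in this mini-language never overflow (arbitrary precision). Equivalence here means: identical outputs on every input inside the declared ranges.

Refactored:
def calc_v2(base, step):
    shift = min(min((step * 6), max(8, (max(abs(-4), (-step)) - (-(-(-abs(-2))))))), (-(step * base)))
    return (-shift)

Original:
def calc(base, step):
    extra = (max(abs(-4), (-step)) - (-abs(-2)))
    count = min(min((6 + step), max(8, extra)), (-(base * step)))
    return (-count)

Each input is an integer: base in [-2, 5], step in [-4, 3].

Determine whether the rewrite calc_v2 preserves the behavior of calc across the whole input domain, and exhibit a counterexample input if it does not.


These are not equivalent — on base=-2, step=-4 the outputs split (8 vs 24).
calc: extra becomes 6; next count becomes -8; next final value 8
calc_v2: shift becomes -24; next final value 24
verdict: not equivalent; witness: base=-2, step=-4


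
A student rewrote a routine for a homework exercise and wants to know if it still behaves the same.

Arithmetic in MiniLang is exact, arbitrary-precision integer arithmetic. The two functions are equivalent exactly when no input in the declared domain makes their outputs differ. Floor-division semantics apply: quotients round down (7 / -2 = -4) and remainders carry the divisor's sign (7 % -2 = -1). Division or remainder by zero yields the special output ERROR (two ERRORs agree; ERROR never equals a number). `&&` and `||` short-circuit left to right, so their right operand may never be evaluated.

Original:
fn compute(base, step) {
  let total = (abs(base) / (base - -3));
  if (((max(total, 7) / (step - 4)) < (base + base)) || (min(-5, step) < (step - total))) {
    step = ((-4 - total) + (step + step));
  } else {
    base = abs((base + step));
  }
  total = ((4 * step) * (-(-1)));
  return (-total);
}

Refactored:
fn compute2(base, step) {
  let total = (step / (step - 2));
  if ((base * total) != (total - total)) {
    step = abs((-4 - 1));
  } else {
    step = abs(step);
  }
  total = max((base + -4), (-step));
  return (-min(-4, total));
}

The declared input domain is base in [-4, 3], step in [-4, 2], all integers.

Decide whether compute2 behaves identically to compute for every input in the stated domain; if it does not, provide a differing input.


These are not equivalent — on base=-4, step=-4 the outputs split (32 vs 4).
compute: total := -4 | (((max(total, 7) / (step - 4)) < (base + base)) || (min(-5, step) < (step - total))): true | step := -8 | total := -32 | result 32
compute2: total := 0 | ((base * total) != (total - total)): false | step := 4 | total := -4 | result 4
verdict: not equivalent; witness: base=-4, step=-4


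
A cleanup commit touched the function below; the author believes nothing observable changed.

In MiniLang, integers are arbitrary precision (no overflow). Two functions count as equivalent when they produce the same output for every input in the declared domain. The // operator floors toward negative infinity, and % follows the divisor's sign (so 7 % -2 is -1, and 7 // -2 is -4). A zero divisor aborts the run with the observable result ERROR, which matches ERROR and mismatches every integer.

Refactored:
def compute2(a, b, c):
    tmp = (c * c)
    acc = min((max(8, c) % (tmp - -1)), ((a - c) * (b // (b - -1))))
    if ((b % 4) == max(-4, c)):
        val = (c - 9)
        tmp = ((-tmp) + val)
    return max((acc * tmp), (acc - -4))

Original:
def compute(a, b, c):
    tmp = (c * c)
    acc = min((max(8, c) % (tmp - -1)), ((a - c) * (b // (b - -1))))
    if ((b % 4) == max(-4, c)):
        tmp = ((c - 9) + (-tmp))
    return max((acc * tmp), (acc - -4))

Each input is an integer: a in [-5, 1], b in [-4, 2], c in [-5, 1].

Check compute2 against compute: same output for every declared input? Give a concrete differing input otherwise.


Comparing the listings, the differences include: local variable names differ, statement counts differ.
Tracing a=-5, b=-2, c=1: compute: tmp becomes 1; next acc becomes -12; next ((b % 4) == max(-4, c)) evaluates to false; next final value -8 | compute2: tmp becomes 1; next acc becomes -12; next ((b % 4) == max(-4, c)) evaluates to false; next final value -8 — matching result -8.
Checked all 343 inputs in the declared domain: the outputs agree on every one.
verdict: equivalent


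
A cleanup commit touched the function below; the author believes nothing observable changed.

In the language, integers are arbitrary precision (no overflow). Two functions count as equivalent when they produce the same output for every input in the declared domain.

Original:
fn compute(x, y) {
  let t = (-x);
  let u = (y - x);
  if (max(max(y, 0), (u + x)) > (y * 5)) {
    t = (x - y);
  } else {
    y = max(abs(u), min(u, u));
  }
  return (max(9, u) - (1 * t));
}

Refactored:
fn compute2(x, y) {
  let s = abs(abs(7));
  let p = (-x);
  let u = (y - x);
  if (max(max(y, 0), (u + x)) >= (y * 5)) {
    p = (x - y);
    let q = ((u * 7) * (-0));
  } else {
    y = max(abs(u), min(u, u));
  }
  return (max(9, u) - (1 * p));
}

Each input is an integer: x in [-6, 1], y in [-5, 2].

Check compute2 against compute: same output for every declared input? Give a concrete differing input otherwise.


These are not equivalent — on x=-6, y=0 the outputs split (3 vs 15).
compute: t becomes 6; next u becomes 6; next (max(max(y, 0), (u + x)) > (y * 5)) evaluates to false; next y becomes 6; next final value 3
compute2: s becomes 7; next p becomes 6; next u becomes 6; next (max(max(y, 0), (u + x)) >= (y * 5)) evaluates to true; next p becomes -6; next q becomes 0; next final value 15
verdict: not equivalent; witness: x=-6, y=0


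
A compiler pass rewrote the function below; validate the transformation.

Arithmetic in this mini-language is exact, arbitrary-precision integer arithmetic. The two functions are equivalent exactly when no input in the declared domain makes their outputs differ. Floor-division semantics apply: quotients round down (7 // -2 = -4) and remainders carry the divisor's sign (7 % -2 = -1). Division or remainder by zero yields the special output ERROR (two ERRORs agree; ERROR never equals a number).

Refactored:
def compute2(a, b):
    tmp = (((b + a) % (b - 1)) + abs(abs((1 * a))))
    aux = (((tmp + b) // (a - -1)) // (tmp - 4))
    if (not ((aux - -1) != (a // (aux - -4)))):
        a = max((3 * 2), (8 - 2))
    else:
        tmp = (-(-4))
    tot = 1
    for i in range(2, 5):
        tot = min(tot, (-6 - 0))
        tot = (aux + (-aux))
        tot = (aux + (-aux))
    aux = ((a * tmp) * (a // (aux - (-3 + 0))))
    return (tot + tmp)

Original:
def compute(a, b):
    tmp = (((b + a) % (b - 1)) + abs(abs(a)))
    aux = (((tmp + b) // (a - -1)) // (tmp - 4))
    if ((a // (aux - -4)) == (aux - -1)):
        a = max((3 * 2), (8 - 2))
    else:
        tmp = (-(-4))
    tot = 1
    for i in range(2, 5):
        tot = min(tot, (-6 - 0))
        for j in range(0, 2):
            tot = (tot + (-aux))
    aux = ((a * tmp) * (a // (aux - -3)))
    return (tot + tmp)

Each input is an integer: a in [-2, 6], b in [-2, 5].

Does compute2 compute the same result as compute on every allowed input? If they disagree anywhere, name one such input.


The rewrite breaks on a=-2, b=-2, where the results are 0 and 4.
compute: tmp becomes 1; next aux becomes -1; next ((a // (aux - -4)) == (aux - -1)) evaluates to false; next tmp becomes 4; next tot becomes 1; next at i=2:; next tot becomes -6; next at j=0:; next tot becomes -5; next at j=1:; next tot becomes -4; next at i=3:; next tot becomes -6; next at j=0:; next tot becomes -5; next at j=1:; next tot becomes -4; next at i=4:; next tot becomes -6; next at j=0:; next tot becomes -5; next at j=1:; next tot becomes -4; next aux becomes 8; next final value 0
compute2: tmp becomes 1; next aux becomes -1; next (not ((aux - -1) != (a // (aux - -4)))) evaluates to false; next tmp becomes 4; next tot becomes 1; next at i=2:; next tot becomes -6; next tot becomes 0; next tot becomes 0; next at i=3:; next tot becomes -6; next tot becomes 0; next tot becomes 0; next at i=4:; next tot becomes -6; next tot becomes 0; next tot becomes 0; next aux becomes 8; next final value 4
verdict: not equivalent; witness: a=-2, b=-2


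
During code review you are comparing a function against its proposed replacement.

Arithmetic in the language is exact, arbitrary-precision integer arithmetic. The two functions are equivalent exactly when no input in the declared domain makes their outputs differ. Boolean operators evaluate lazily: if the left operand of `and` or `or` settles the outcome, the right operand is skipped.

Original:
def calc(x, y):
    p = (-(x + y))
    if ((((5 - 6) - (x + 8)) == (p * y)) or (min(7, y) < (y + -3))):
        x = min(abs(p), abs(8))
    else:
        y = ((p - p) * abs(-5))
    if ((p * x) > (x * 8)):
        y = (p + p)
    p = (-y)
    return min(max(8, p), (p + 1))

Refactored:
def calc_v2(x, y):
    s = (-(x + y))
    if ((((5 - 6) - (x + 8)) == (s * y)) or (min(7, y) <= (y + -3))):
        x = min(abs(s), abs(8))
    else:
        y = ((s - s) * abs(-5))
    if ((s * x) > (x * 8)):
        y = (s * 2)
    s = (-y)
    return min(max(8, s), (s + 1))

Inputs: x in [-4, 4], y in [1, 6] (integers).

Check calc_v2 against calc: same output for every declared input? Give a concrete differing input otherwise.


The suspicious edit (`(min(7, y) < (y + -3))` became `(min(7, y) <= (y + -3))`) never changes the result for any input inside the declared domain; all 54 inputs agree.
verdict: equivalent


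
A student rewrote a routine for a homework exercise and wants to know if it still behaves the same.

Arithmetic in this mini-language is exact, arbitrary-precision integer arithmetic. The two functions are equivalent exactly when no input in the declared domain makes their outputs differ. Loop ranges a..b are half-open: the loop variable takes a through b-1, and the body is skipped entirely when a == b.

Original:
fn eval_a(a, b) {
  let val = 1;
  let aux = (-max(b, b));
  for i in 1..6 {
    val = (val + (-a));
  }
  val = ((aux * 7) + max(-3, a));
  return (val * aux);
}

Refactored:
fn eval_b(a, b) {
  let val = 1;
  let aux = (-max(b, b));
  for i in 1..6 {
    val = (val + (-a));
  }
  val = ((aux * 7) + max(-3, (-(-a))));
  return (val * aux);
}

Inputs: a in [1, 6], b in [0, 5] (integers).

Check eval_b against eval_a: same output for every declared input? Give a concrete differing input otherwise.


The two are interchangeable: same computation, different form, and every declared input agrees.
Tracing a=6, b=0: eval_a: val = 1; aux = 0; [i=1]; val = -5; [i=2]; val = -11; [i=3]; val = -17; [i=4]; val = -23; [i=5]; val = -29; val = 6; return 0 | eval_b: val = 1; aux = 0; [i=1]; val = -5; [i=2]; val = -11; [i=3]; val = -17; [i=4]; val = -23; [i=5]; val = -29; val = 6; return 0 — matching result 0.
Sweeping the whole domain (36 inputs) finds no disagreement.
verdict: equivalent


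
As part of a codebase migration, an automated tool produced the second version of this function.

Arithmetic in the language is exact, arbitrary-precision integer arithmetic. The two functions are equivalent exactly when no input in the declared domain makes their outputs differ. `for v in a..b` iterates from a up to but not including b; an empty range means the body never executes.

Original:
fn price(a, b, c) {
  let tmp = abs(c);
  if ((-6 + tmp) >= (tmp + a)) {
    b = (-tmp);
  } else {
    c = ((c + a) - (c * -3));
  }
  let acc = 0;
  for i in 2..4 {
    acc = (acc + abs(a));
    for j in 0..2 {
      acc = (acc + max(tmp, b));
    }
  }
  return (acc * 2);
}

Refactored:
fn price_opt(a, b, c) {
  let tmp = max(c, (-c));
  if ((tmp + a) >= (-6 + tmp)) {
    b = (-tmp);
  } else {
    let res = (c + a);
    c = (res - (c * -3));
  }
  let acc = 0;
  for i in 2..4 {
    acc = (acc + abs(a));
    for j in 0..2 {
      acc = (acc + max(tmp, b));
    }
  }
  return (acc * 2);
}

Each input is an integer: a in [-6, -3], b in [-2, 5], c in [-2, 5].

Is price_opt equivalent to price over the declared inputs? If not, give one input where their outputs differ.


There is a counterexample at a=-5, b=1, c=0: 28 on one side, 20 on the other.
price: tmp = 0; ((-6 + tmp) >= (tmp + a)) -> false; c = -5; acc = 0; [i=2]; acc = 5; [j=0]; acc = 6; [j=1]; acc = 7; [i=3]; acc = 12; [j=0]; acc = 13; [j=1]; acc = 14; return 28
price_opt: tmp = 0; ((tmp + a) >= (-6 + tmp)) -> true; b = 0; acc = 0; [i=2]; acc = 5; [j=0]; acc = 5; [j=1]; acc = 5; [i=3]; acc = 10; [j=0]; acc = 10; [j=1]; acc = 10; return 20
verdict: not equivalent; witness: a=-5, b=1, c=0


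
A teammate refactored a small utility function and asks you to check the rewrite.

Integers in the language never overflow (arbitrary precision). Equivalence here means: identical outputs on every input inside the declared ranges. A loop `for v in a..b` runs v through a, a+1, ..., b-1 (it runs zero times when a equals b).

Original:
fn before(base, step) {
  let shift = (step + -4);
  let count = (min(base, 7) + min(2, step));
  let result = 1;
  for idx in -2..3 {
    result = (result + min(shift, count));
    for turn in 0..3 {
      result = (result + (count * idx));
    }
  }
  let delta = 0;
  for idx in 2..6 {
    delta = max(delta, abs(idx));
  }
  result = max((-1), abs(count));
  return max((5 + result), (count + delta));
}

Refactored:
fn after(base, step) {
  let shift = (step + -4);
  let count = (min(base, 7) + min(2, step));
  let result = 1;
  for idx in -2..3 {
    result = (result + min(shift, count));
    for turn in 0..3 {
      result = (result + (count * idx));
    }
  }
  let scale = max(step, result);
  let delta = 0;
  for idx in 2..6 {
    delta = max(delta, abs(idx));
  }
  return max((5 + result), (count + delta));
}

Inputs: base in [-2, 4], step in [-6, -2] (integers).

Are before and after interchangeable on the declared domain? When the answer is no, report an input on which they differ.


Try base=-2, step=-6.
before: shift := -10 | count := -8 | result := 1 | iter idx=-2: | result := -9 | iter turn=0: | result := 7 | iter turn=1: | result := 23 | iter turn=2: | result := 39 | iter idx=-1: | result := 29 | iter turn=0: | result := 37 | iter turn=1: | result := 45 | iter turn=2: | result := 53 | iter idx=0: | result := 43 | iter turn=0: | result := 43 | iter turn=1: | result := 43 | iter turn=2: | result := 43 | iter idx=1: | result := 33 | iter turn=0: | result := 25 | iter turn=1: | result := 17 | iter turn=2: | result := 9 | iter idx=2: | result := -1 | iter turn=0: | result := -17 | iter turn=1: | result := -33 | iter turn=2: | result := -49 | delta := 0 | iter idx=2: | delta := 2 | iter idx=3: | delta := 3 | iter idx=4: | delta := 4 | iter idx=5: | delta := 5 | result := 8 | result 13
after: shift := -10 | count := -8 | result := 1 | iter idx=-2: | result := -9 | iter turn=0: | result := 7 | iter turn=1: | result := 23 | iter turn=2: | result := 39 | iter idx=-1: | result := 29 | iter turn=0: | result := 37 | iter turn=1: | result := 45 | iter turn=2: | result := 53 | iter idx=0: | result := 43 | iter turn=0: | result := 43 | iter turn=1: | result := 43 | iter turn=2: | result := 43 | iter idx=1: | result := 33 | iter turn=0: | result := 25 | iter turn=1: | result := 17 | iter turn=2: | result := 9 | iter idx=2: | result := -1 | iter turn=0: | result := -17 | iter turn=1: | result := -33 | iter turn=2: | result := -49 | scale := -6 | delta := 0 | iter idx=2: | delta := 2 | iter idx=3: | delta := 3 | iter idx=4: | delta := 4 | iter idx=5: | delta := 5 | result -3
13 and -3 differ, so these are not the same function on this domain.
verdict: not equivalent; witness: base=-2, step=-6


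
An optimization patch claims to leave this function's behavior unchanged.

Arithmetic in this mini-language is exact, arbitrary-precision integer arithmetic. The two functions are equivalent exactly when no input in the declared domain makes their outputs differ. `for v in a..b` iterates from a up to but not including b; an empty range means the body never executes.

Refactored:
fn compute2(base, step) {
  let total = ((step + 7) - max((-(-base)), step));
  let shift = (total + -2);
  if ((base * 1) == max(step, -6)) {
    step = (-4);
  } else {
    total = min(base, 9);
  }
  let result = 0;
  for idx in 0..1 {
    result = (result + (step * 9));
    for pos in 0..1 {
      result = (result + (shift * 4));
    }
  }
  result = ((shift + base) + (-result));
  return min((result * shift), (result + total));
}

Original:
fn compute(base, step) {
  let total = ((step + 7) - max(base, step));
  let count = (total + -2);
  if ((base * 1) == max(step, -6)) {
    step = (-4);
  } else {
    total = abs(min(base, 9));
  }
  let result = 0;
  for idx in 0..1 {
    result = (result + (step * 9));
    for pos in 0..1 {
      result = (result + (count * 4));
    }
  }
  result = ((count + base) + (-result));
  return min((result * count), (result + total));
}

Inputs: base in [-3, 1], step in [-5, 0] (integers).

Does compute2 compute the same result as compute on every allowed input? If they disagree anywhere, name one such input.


Consider the input base=-3, step=-5.
compute: total becomes 5; next count becomes 3; next ((base * 1) == max(step, -6)) evaluates to false; next total becomes 3; next result becomes 0; next at idx=0:; next result becomes -45; next at pos=0:; next result becomes -33; next result becomes 33; next final value 36
compute2: total becomes 5; next shift becomes 3; next ((base * 1) == max(step, -6)) evaluates to false; next total becomes -3; next result becomes 0; next at idx=0:; next result becomes -45; next at pos=0:; next result becomes -33; next result becomes 33; next final value 30
36 != 30, so the rewrite changes behavior.
verdict: not equivalent; witness: base=-3, step=-5


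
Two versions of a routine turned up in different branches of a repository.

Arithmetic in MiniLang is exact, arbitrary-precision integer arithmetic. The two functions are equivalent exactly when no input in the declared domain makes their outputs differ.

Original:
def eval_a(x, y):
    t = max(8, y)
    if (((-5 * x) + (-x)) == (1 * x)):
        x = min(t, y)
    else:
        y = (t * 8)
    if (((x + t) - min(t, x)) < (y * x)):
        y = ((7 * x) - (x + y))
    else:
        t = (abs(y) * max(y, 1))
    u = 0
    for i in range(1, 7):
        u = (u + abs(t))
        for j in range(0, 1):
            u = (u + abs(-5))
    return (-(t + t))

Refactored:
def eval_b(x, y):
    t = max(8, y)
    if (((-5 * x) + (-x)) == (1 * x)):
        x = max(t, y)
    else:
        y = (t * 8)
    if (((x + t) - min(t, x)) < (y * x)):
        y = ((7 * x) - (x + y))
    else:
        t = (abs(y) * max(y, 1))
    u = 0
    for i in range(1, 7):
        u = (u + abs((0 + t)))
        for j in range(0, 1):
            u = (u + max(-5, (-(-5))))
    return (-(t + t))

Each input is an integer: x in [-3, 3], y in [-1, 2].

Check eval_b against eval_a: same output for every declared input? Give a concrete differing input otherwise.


The rewrite breaks on x=0, y=2, where the results are -8 and -16.
eval_a: t=8, then (((-5 * x) + (-x)) == (1 * x)) is true, then x=2, then (((x + t) - min(t, x)) < (y * x)) is false, then t=4, then u=0, then (i=1), then u=4, then (j=0), then u=9, then (i=2), then u=13, then (j=0), then u=18, then (i=3), then u=22, then (j=0), then u=27, then (i=4), then u=31, then (j=0), then u=36, then (i=5), then u=40, then (j=0), then u=45, then (i=6), then u=49, then (j=0), then u=54, then returns -8
eval_b: t=8, then (((-5 * x) + (-x)) == (1 * x)) is true, then x=8, then (((x + t) - min(t, x)) < (y * x)) is true, then y=46, then u=0, then (i=1), then u=8, then (j=0), then u=13, then (i=2), then u=21, then (j=0), then u=26, then (i=3), then u=34, then (j=0), then u=39, then (i=4), then u=47, then (j=0), then u=52, then (i=5), then u=60, then (j=0), then u=65, then (i=6), then u=73, then (j=0), then u=78, then returns -16
verdict: not equivalent; witness: x=0, y=2


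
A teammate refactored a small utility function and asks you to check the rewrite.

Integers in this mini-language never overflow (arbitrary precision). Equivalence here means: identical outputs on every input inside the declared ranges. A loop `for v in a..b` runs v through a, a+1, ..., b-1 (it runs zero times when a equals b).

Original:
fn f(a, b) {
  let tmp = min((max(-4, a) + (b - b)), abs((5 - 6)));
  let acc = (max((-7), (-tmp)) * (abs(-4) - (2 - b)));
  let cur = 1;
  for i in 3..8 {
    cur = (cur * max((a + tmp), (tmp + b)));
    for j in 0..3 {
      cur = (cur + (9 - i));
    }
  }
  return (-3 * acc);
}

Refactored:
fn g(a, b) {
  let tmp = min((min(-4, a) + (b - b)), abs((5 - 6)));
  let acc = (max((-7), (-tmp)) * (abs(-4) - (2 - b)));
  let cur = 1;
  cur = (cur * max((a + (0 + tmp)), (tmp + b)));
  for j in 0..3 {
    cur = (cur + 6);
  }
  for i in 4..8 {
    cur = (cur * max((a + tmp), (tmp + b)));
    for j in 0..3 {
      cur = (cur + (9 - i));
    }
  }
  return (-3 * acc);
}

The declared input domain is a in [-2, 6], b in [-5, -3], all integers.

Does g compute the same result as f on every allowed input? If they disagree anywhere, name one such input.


Try a=-2, b=-5.
f: tmp becomes -2; next acc becomes -6; next cur becomes 1; next at i=3:; next cur becomes -4; next at j=0:; next cur becomes 2; next at j=1:; next cur becomes 8; next at j=2:; next cur becomes 14; next at i=4:; next cur becomes -56; next at j=0:; next cur becomes -51; next at j=1:; next cur becomes -46; next at j=2:; next cur becomes -41; next at i=5:; next cur becomes 164; next at j=0:; next cur becomes 168; next at j=1:; next cur becomes 172; next at j=2:; next cur becomes 176; next at i=6:; next cur becomes -704; next at j=0:; next cur becomes -701; next at j=1:; next cur becomes -698; next at j=2:; next cur becomes -695; next at i=7:; next cur becomes 2780; next at j=0:; next cur becomes 2782; next at j=1:; next cur becomes 2784; next at j=2:; next cur becomes 2786; next final value 18
g: tmp becomes -4; next acc becomes -12; next cur becomes 1; next cur becomes -6; next at j=0:; next cur becomes 0; next at j=1:; next cur becomes 6; next at j=2:; next cur becomes 12; next at i=4:; next cur becomes -72; next at j=0:; next cur becomes -67; next at j=1:; next cur becomes -62; next at j=2:; next cur becomes -57; next at i=5:; next cur becomes 342; next at j=0:; next cur becomes 346; next at j=1:; next cur becomes 350; next at j=2:; next cur becomes 354; next at i=6:; next cur becomes -2124; next at j=0:; next cur becomes -2121; next at j=1:; next cur becomes -2118; next at j=2:; next cur becomes -2115; next at i=7:; next cur becomes 12690; next at j=0:; next cur becomes 12692; next at j=1:; next cur becomes 12694; next at j=2:; next cur becomes 12696; next final value 36
18 vs 36 — the two versions disagree here.
verdict: not equivalent; witness: a=-2, b=-5


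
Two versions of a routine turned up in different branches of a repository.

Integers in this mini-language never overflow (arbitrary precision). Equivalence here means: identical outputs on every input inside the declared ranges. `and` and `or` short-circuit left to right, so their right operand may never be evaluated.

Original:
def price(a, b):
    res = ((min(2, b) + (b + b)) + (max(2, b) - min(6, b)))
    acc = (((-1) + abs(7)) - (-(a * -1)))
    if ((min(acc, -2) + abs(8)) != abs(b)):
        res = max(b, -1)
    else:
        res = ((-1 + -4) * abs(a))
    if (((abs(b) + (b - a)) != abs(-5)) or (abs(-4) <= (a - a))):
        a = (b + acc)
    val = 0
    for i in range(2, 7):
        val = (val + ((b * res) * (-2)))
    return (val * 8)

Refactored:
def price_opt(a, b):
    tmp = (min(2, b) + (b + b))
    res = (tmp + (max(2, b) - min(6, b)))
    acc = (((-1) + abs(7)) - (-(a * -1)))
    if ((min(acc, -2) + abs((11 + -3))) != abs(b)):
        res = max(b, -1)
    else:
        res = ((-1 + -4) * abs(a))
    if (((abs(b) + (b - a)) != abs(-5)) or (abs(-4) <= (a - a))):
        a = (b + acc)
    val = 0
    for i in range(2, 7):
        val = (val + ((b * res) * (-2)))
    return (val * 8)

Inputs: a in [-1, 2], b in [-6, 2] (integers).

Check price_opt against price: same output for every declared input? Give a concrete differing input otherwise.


Equivalent — the differences include statement counts differ; local variable names differ; arithmetic usage differs; constant usage differs, yet no declared input distinguishes the two.
As a probe, take a=-1, b=-5: price runs res = -8; acc = 7; ((min(acc, -2) + abs(8)) != abs(b)) -> true; res = -1; (((abs(b) + (b - a)) != abs(-5)) or (abs(-4) <= (a - a))) -> true; a = 2; val = 0; [i=2]; val = -10; [i=3]; val = -20; [i=4]; val = -30; [i=5]; val = -40; [i=6]; val = -50; return -400; price_opt runs tmp = -15; res = -8; acc = 7; ((min(acc, -2) + abs((11 + -3))) != abs(b)) -> true; res = -1; (((abs(b) + (b - a)) != abs(-5)) or (abs(-4) <= (a - a))) -> true; a = 2; val = 0; [i=2]; val = -10; [i=3]; val = -20; [i=4]; val = -30; [i=5]; val = -40; [i=6]; val = -50; return -400; both end at -400.
Sweeping the whole domain (36 inputs) finds no disagreement.
verdict: equivalent


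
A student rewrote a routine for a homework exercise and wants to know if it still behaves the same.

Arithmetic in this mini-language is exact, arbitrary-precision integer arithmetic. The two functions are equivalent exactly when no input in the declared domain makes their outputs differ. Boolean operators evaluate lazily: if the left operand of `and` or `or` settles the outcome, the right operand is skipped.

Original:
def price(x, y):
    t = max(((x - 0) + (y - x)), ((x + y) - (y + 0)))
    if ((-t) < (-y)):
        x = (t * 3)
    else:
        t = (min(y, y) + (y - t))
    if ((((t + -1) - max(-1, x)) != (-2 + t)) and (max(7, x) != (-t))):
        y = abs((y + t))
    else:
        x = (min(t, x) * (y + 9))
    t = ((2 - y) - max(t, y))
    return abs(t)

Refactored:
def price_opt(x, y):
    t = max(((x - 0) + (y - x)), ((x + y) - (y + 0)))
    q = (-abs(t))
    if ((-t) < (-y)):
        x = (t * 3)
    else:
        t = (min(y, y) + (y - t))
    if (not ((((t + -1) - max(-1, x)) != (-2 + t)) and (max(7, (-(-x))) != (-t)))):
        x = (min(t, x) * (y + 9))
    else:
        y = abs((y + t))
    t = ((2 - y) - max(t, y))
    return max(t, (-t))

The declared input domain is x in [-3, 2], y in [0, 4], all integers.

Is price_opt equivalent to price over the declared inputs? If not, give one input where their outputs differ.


Comparing the listings, the differences include: boolean connective usage differs; local variable names differ; min/max/abs usage differs; statement counts differ.
As a probe, take x=1, y=0: price runs t becomes 1; next ((-t) < (-y)) evaluates to true; next x becomes 3; next ((((t + -1) - max(-1, x)) != (-2 + t)) and (max(7, x) != (-t))) evaluates to true; next y becomes 1; next t becomes 0; next final value 0; price_opt runs t becomes 1; next q becomes -1; next ((-t) < (-y)) evaluates to true; next x becomes 3; next (not ((((t + -1) - max(-1, x)) != (-2 + t)) and (max(7, (-(-x))) != (-t)))) evaluates to false; next y becomes 1; next t becomes 0; next final value 0; both end at 0.
An exhaustive pass over the 30 declared inputs shows identical outputs.
verdict: equivalent
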